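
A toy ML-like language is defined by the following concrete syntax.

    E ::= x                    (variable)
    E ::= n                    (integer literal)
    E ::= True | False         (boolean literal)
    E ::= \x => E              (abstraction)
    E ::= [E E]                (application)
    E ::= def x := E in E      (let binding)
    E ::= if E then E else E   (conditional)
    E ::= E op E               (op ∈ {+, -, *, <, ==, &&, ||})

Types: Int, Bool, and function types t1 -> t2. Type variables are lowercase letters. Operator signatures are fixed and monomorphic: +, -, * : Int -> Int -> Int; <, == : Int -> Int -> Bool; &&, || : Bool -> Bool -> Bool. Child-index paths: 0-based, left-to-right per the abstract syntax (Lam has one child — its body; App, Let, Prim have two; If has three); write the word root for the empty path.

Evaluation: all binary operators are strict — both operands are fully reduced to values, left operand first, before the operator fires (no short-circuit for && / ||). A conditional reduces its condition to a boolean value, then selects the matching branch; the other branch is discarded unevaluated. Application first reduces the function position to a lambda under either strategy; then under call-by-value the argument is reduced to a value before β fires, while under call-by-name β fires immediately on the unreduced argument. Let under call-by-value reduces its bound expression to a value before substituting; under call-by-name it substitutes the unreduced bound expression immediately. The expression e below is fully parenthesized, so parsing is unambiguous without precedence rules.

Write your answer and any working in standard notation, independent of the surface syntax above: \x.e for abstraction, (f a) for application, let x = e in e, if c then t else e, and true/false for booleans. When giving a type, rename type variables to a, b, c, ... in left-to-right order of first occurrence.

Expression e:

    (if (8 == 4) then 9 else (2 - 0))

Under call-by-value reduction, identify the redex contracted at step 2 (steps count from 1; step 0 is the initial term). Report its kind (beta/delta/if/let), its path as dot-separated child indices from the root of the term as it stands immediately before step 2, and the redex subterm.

Derivation:
step 0: (if (8 == 4) then 9 else (2 - 0))
step 1: [delta@0] (if false then 9 else (2 - 0))
step 2: [if@root] (2 - 0)

Answer: if at root : (if false then 9 else (2 - 0))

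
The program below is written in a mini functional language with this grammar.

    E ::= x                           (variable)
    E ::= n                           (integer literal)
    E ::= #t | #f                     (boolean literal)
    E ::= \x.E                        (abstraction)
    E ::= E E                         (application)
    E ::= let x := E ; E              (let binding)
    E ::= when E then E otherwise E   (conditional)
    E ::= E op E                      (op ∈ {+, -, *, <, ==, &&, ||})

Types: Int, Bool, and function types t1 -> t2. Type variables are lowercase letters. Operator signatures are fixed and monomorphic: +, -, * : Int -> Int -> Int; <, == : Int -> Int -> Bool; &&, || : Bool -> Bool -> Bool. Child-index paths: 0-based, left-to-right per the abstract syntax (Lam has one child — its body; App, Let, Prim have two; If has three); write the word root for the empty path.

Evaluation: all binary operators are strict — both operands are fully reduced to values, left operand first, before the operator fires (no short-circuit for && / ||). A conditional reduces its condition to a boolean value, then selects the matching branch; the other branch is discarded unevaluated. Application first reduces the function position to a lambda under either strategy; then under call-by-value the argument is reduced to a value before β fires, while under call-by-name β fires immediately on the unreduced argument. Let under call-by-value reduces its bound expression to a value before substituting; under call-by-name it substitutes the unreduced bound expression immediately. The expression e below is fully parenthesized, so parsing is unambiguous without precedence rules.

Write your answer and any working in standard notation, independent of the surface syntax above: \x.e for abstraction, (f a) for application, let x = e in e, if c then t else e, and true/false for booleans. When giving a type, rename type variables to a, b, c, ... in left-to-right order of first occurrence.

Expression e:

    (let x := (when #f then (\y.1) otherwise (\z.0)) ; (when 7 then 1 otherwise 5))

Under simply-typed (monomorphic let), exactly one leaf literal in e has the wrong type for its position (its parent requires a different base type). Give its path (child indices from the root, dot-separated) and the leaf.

Derivation:
  unify Bool ~ Bool
\y._ : a -> Int
\z._ : b -> Int
  unify a -> Int ~ b -> Int
  unify a ~ b
  unify Int ~ Int
let x : b -> Int
  unify Int ~ Bool
  FAIL: mismatch Int ~ Bool

Answer: 1.0 : 7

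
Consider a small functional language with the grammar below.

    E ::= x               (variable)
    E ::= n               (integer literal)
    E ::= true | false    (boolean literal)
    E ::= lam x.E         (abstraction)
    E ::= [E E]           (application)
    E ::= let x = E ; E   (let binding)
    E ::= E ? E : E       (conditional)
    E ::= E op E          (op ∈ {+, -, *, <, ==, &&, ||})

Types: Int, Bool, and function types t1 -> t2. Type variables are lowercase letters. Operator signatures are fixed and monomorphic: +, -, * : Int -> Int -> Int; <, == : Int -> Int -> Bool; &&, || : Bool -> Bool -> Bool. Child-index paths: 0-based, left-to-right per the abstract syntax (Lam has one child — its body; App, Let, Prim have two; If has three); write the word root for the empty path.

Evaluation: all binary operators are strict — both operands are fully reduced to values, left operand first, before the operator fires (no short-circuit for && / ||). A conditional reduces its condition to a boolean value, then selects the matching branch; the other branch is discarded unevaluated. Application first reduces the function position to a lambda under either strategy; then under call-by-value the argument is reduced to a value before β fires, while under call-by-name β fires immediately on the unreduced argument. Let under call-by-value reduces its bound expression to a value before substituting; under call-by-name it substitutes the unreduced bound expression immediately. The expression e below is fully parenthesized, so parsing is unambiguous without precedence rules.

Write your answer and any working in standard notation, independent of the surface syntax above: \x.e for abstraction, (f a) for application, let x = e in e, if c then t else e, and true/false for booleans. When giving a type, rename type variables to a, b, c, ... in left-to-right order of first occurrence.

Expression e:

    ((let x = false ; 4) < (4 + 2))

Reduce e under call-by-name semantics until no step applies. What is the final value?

Answer: true

Derivation:
step 0: ((let x = false in 4) < (4 + 2))
step 1: [let@0] (4 < (4 + 2))
step 2: [delta@1] (4 < 6)
step 3: [delta@root] true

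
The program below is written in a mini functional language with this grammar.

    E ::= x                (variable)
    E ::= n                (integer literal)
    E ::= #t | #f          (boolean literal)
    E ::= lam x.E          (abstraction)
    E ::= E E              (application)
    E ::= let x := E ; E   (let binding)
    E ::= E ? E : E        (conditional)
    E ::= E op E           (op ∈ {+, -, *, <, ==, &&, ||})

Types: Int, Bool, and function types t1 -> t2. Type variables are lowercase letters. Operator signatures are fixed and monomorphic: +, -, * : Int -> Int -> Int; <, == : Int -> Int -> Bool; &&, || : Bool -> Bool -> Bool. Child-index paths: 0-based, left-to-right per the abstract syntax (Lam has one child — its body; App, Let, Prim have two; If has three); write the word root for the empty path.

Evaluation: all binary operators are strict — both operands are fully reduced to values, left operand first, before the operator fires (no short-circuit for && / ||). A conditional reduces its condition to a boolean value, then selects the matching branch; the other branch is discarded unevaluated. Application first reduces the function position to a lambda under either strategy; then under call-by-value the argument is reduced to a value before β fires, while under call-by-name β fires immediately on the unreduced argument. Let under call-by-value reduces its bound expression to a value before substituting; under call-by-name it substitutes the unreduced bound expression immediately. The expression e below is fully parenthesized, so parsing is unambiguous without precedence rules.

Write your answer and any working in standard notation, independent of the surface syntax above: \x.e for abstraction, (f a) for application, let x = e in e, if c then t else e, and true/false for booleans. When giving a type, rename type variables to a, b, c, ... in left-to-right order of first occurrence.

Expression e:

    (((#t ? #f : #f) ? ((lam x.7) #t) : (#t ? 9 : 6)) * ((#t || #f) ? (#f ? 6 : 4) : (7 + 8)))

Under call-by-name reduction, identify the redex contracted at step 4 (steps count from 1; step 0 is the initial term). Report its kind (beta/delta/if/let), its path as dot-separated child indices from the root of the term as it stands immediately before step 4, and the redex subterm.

Working:
step 0: ((if (if true then false else false) then ((\x.7) true) else (if true then 9 else 6)) * (if (true || false) then (if false then 6 else 4) else (7 + 8)))
step 1: [if@0.0] ((if false then ((\x.7) true) else (if true then 9 else 6)) * (if (true || false) then (if false then 6 else 4) else (7 + 8)))
step 2: [if@0] ((if true then 9 else 6) * (if (true || false) then (if false then 6 else 4) else (7 + 8)))
step 3: [if@0] (9 * (if (true || false) then (if false then 6 else 4) else (7 + 8)))
step 4: [delta@1.0] (9 * (if true then (if false then 6 else 4) else (7 + 8)))

Answer: delta at 1.0 : (true || false)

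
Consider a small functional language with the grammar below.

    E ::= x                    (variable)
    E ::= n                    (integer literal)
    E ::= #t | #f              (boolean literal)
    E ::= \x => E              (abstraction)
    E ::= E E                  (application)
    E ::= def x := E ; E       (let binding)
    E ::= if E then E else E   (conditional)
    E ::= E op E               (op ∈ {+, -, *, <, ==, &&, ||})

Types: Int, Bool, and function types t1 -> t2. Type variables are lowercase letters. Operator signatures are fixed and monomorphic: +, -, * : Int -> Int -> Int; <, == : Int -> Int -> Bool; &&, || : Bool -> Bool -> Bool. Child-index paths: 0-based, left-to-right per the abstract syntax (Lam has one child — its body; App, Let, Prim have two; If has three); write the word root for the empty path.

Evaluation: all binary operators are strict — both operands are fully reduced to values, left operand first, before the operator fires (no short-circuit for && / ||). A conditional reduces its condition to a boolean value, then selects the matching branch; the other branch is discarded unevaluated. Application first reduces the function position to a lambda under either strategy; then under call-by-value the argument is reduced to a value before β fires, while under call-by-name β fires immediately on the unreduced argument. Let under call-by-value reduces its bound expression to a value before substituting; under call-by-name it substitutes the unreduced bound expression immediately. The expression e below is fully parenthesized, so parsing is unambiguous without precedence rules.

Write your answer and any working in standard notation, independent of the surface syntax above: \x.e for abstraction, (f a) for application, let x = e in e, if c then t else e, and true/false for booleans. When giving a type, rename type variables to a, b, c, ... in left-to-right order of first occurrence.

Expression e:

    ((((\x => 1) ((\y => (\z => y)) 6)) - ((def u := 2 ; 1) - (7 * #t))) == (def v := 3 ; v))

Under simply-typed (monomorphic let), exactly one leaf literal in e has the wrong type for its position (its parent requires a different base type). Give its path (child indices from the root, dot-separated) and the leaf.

Answer: 0.1.1.1 : true

Working:
\x._ : a -> Int
y : b
\z._ : c -> b
\y._ : b -> c -> b
  unify b -> c -> b ~ Int -> d
  unify b ~ Int
  unify c -> Int ~ d
_ _ : c -> Int
  unify a -> Int ~ (c -> Int) -> e
  unify a ~ c -> Int
  unify Int ~ e
_ _ : Int
  unify Int ~ Int
let u : Int
  unify Int ~ Int
  unify Int ~ Int
  unify Bool ~ Int
  FAIL: mismatch Bool ~ Int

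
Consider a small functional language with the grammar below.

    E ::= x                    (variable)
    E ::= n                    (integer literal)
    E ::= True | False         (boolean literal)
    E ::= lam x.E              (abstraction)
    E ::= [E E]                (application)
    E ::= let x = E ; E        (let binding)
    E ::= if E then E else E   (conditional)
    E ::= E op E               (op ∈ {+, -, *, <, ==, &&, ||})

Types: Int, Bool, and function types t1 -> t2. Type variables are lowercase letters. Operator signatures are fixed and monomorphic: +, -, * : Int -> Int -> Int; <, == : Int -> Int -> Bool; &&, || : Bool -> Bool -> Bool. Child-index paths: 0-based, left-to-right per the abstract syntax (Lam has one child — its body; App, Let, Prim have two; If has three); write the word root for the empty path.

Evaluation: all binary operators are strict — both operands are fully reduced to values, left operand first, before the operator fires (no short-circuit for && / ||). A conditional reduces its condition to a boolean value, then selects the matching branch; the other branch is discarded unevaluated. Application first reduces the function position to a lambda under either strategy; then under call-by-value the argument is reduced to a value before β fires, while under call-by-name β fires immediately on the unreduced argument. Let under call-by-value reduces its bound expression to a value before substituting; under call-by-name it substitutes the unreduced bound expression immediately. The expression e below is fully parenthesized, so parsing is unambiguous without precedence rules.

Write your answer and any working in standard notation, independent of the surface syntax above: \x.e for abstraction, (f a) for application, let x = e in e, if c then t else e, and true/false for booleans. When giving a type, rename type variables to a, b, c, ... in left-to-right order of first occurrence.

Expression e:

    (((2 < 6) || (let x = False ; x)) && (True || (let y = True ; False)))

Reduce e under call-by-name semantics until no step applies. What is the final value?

Answer: true

Derivation:
step 0: (((2 < 6) || (let x = false in x)) && (true || (let y = true in false)))
step 1: [delta@0.0] ((true || (let x = false in x)) && (true || (let y = true in false)))
step 2: [let@0.1] ((true || false) && (true || (let y = true in false)))
step 3: [delta@0] (true && (true || (let y = true in false)))
step 4: [let@1.1] (true && (true || false))
step 5: [delta@1] (true && true)
step 6: [delta@root] true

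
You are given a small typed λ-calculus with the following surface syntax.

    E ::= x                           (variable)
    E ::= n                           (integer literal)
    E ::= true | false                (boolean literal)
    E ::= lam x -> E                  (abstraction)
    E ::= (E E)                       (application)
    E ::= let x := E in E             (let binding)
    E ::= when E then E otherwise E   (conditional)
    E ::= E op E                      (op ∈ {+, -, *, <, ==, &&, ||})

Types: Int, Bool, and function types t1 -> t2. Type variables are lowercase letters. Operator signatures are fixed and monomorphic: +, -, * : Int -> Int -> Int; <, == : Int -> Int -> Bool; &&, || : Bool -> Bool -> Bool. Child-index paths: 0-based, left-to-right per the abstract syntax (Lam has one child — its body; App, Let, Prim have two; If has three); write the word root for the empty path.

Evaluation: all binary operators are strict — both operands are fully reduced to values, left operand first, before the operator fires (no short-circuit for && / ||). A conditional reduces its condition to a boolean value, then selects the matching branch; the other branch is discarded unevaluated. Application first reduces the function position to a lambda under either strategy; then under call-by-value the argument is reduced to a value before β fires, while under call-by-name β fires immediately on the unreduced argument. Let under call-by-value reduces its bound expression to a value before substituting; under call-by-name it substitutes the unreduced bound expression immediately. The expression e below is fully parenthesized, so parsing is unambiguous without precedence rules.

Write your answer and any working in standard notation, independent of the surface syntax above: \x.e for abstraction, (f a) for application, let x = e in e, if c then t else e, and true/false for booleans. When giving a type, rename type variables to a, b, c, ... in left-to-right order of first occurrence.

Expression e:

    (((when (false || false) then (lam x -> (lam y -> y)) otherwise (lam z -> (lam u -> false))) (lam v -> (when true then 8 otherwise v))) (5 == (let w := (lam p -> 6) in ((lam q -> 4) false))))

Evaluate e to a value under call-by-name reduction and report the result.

Answer: false

Trace:
step 0: (((if (false || false) then (\x.(\y.y)) else (\z.(\u.false))) (\v.(if true then 8 else v))) (5 == (let w = (\p.6) in ((\q.4) false))))
step 1: [delta@0.0.0] (((if false then (\x.(\y.y)) else (\z.(\u.false))) (\v.(if true then 8 else v))) (5 == (let w = (\p.6) in ((\q.4) false))))
step 2: [if@0.0] (((\z.(\u.false)) (\v.(if true then 8 else v))) (5 == (let w = (\p.6) in ((\q.4) false))))
step 3: [beta@0] ((\u.false) (5 == (let w = (\p.6) in ((\q.4) false))))
step 4: [beta@root] false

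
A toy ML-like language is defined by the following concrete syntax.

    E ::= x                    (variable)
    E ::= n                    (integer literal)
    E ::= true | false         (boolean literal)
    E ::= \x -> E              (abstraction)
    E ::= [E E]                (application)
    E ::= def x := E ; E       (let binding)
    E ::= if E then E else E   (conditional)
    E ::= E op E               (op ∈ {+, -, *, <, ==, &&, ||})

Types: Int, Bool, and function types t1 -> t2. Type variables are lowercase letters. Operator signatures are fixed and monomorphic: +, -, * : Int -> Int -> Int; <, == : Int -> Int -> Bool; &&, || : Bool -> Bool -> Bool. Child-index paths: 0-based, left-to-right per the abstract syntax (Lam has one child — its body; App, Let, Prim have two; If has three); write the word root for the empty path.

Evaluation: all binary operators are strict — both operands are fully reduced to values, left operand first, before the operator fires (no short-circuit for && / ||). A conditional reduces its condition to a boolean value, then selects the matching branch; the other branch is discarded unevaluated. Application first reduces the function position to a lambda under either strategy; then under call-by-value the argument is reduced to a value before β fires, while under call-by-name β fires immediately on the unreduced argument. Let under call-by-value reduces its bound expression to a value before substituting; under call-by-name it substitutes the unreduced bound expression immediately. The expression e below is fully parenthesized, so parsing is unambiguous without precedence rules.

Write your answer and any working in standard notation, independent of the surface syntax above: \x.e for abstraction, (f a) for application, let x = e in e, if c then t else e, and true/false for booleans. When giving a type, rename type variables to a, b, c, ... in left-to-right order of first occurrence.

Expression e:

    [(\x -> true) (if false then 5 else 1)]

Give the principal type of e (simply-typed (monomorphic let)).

Answer: Bool

Working:
\x._ : a -> Bool
  unify Bool ~ Bool
  unify Int ~ Int
  unify a -> Bool ~ Int -> b
  unify a ~ Int
  unify Bool ~ b
_ _ : Bool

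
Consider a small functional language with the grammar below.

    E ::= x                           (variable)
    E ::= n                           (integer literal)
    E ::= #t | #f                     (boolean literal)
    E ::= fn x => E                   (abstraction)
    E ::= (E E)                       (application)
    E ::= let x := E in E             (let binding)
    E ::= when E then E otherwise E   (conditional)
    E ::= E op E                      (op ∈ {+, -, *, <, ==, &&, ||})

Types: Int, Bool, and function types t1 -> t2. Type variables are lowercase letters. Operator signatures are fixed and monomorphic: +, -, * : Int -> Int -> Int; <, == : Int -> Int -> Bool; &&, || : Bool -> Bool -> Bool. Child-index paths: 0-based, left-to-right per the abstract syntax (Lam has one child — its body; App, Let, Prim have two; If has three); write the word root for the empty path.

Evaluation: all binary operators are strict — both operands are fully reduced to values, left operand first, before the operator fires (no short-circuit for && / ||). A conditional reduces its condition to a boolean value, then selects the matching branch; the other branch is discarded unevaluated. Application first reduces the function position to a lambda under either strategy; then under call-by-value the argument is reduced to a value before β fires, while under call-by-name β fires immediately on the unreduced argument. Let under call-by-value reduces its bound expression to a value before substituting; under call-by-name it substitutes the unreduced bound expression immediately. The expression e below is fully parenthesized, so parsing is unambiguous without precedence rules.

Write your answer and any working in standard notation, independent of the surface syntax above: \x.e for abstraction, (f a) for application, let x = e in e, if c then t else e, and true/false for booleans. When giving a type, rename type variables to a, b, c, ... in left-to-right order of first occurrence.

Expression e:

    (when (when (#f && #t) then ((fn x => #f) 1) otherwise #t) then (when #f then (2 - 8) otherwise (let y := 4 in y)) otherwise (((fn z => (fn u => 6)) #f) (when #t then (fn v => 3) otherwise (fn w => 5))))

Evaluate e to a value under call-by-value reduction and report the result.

Answer: 4

Derivation:
step 0: (if (if (false && true) then ((\x.false) 1) else true) then (if false then (2 - 8) else (let y = 4 in y)) else (((\z.(\u.6)) false) (if true then (\v.3) else (\w.5))))
step 1: [delta@0.0] (if (if false then ((\x.false) 1) else true) then (if false then (2 - 8) else (let y = 4 in y)) else (((\z.(\u.6)) false) (if true then (\v.3) else (\w.5))))
step 2: [if@0] (if true then (if false then (2 - 8) else (let y = 4 in y)) else (((\z.(\u.6)) false) (if true then (\v.3) else (\w.5))))
step 3: [if@root] (if false then (2 - 8) else (let y = 4 in y))
step 4: [if@root] (let y = 4 in y)
step 5: [let@root] 4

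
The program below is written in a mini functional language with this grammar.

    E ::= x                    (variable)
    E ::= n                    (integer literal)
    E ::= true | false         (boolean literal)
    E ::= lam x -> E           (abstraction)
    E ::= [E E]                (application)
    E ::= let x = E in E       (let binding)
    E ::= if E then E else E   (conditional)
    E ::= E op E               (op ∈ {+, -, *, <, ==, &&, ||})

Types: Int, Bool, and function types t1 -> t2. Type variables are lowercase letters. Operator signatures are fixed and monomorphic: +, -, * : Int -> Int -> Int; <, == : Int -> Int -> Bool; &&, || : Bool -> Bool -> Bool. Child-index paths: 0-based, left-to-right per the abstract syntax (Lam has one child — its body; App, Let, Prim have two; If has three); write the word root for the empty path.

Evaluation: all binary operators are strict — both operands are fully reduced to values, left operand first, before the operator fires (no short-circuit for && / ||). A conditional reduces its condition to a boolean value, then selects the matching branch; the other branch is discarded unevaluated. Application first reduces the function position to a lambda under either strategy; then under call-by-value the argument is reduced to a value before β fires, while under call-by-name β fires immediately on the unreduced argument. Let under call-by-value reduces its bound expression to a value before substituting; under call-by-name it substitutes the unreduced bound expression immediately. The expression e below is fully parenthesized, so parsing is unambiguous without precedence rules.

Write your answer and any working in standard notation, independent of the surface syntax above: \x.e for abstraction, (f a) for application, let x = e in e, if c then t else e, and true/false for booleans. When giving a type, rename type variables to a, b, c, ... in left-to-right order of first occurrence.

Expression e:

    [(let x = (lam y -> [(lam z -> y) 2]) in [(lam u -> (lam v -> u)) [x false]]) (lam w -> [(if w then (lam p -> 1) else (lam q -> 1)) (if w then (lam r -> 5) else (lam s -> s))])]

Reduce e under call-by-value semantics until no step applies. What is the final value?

Answer: false

Working:
step 0: ((let x = (\y.((\z.y) 2)) in ((\u.(\v.u)) (x false))) (\w.((if w then (\p.1) else (\q.1)) (if w then (\r.5) else (\s.s)))))
step 1: [let@0] (((\u.(\v.u)) ((\y.((\z.y) 2)) false)) (\w.((if w then (\p.1) else (\q.1)) (if w then (\r.5) else (\s.s)))))
step 2: [beta@0.1] (((\u.(\v.u)) ((\z.false) 2)) (\w.((if w then (\p.1) else (\q.1)) (if w then (\r.5) else (\s.s)))))
step 3: [beta@0.1] (((\u.(\v.u)) false) (\w.((if w then (\p.1) else (\q.1)) (if w then (\r.5) else (\s.s)))))
step 4: [beta@0] ((\v.false) (\w.((if w then (\p.1) else (\q.1)) (if w then (\r.5) else (\s.s)))))
step 5: [beta@root] false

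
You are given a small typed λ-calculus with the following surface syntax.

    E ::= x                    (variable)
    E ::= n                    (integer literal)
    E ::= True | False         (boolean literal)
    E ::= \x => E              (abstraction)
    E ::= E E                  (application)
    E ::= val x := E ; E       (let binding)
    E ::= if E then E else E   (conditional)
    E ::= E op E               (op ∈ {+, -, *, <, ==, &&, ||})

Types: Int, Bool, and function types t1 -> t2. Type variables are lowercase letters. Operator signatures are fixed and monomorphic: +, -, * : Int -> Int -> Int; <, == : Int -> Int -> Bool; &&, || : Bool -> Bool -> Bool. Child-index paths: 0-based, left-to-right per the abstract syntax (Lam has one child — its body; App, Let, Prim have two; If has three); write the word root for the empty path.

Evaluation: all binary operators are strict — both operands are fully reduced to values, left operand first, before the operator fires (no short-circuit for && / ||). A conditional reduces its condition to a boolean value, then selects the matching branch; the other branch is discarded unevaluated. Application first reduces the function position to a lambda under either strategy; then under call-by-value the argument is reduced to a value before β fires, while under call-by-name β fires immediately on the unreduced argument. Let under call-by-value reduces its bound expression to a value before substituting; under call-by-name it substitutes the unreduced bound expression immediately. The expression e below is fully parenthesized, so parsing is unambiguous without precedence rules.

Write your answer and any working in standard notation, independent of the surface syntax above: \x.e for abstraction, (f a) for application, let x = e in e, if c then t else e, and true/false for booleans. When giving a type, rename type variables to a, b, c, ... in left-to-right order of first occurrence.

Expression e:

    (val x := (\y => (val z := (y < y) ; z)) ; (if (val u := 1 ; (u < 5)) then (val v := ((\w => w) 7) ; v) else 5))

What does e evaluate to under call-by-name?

Derivation:
step 0: (let x = (\y.(let z = (y < y) in z)) in (if (let u = 1 in (u < 5)) then (let v = ((\w.w) 7) in v) else 5))
step 1: [let@root] (if (let u = 1 in (u < 5)) then (let v = ((\w.w) 7) in v) else 5)
step 2: [let@0] (if (1 < 5) then (let v = ((\w.w) 7) in v) else 5)
step 3: [delta@0] (if true then (let v = ((\w.w) 7) in v) else 5)
step 4: [if@root] (let v = ((\w.w) 7) in v)
step 5: [let@root] ((\w.w) 7)
step 6: [beta@root] 7

Answer: 7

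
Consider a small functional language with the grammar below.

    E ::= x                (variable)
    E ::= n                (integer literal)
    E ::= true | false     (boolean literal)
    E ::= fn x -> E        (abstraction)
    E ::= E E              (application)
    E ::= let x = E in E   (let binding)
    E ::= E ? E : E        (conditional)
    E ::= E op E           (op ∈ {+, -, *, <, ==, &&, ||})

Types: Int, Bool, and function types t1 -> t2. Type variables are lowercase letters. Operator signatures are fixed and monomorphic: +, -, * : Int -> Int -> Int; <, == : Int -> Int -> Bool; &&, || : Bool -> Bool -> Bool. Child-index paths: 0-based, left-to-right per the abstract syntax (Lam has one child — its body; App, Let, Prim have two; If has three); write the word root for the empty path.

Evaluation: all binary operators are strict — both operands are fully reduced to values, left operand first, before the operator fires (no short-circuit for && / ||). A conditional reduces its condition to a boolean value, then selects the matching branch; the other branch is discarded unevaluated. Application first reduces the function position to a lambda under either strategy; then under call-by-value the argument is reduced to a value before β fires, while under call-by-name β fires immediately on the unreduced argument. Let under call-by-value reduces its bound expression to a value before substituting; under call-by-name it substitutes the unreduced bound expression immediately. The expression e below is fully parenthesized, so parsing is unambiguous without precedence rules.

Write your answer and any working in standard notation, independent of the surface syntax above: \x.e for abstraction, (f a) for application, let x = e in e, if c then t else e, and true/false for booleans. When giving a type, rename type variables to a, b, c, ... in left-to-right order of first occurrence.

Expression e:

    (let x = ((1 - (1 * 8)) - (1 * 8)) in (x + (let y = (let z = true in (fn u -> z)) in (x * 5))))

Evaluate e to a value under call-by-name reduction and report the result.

Derivation:
step 0: (let x = ((1 - (1 * 8)) - (1 * 8)) in (x + (let y = (let z = true in (\u.z)) in (x * 5))))
step 1: [let@root] (((1 - (1 * 8)) - (1 * 8)) + (let y = (let z = true in (\u.z)) in (((1 - (1 * 8)) - (1 * 8)) * 5)))
step 2: [delta@0.0.1] (((1 - 8) - (1 * 8)) + (let y = (let z = true in (\u.z)) in (((1 - (1 * 8)) - (1 * 8)) * 5)))
step 3: [delta@0.0] ((-7 - (1 * 8)) + (let y = (let z = true in (\u.z)) in (((1 - (1 * 8)) - (1 * 8)) * 5)))
step 4: [delta@0.1] ((-7 - 8) + (let y = (let z = true in (\u.z)) in (((1 - (1 * 8)) - (1 * 8)) * 5)))
step 5: [delta@0] (-15 + (let y = (let z = true in (\u.z)) in (((1 - (1 * 8)) - (1 * 8)) * 5)))
step 6: [let@1] (-15 + (((1 - (1 * 8)) - (1 * 8)) * 5))
step 7: [delta@1.0.0.1] (-15 + (((1 - 8) - (1 * 8)) * 5))
step 8: [delta@1.0.0] (-15 + ((-7 - (1 * 8)) * 5))
step 9: [delta@1.0.1] (-15 + ((-7 - 8) * 5))
step 10: [delta@1.0] (-15 + (-15 * 5))
step 11: [delta@1] (-15 + -75)
step 12: [delta@root] -90

Answer: -90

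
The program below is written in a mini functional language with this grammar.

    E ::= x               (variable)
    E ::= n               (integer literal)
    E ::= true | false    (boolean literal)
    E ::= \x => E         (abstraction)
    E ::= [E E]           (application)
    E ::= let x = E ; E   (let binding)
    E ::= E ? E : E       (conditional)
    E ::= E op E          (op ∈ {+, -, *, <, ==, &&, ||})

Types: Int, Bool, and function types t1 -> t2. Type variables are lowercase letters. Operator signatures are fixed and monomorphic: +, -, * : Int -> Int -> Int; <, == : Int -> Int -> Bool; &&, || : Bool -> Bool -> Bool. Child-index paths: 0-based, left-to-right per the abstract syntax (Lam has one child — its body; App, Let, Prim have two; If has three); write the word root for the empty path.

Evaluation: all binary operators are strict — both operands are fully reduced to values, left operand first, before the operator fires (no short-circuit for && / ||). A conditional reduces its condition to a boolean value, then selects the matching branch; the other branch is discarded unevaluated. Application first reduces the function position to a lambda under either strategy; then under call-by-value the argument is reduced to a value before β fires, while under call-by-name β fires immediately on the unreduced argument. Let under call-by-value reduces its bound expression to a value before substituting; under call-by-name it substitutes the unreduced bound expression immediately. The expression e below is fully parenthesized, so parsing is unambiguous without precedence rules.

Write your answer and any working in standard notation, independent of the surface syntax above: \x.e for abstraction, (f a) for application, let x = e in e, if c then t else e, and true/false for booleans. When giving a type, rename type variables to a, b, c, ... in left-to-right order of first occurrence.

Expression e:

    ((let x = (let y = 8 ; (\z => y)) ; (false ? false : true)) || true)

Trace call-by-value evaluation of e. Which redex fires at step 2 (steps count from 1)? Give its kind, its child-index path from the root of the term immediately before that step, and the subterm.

Trace:
step 0: ((let x = (let y = 8 in (\z.y)) in (if false then false else true)) || true)
step 1: [let@0.0] ((let x = (\z.8) in (if false then false else true)) || true)
step 2: [let@0] ((if false then false else true) || true)

Answer: let at 0 : (let x = (\z.8) in (if false then false else true))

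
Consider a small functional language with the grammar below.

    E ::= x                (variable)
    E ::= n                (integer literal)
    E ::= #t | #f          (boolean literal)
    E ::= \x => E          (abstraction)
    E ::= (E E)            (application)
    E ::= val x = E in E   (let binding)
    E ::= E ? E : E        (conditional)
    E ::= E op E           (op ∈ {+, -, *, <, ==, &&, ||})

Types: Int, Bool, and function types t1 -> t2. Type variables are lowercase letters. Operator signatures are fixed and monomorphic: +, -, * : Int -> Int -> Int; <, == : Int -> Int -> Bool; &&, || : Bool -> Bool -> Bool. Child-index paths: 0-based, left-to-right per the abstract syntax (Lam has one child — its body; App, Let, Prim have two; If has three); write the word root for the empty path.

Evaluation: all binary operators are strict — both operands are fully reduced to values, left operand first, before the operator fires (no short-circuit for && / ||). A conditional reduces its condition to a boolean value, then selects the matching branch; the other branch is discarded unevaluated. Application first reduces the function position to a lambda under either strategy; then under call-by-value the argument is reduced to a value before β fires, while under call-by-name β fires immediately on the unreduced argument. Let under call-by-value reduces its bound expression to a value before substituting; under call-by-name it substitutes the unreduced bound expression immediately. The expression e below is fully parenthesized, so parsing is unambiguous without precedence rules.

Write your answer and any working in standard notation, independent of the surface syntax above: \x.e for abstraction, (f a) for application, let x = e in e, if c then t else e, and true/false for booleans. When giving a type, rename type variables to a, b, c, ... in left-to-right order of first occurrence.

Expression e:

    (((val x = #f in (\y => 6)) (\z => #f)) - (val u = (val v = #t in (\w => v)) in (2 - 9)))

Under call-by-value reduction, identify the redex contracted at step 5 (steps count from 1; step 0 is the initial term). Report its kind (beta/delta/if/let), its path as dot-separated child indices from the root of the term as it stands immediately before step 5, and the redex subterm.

Answer: delta at 1 : (2 - 9)

Working:
step 0: (((let x = false in (\y.6)) (\z.false)) - (let u = (let v = true in (\w.v)) in (2 - 9)))
step 1: [let@0.0] (((\y.6) (\z.false)) - (let u = (let v = true in (\w.v)) in (2 - 9)))
step 2: [beta@0] (6 - (let u = (let v = true in (\w.v)) in (2 - 9)))
step 3: [let@1.0] (6 - (let u = (\w.true) in (2 - 9)))
step 4: [let@1] (6 - (2 - 9))
step 5: [delta@1] (6 - -7)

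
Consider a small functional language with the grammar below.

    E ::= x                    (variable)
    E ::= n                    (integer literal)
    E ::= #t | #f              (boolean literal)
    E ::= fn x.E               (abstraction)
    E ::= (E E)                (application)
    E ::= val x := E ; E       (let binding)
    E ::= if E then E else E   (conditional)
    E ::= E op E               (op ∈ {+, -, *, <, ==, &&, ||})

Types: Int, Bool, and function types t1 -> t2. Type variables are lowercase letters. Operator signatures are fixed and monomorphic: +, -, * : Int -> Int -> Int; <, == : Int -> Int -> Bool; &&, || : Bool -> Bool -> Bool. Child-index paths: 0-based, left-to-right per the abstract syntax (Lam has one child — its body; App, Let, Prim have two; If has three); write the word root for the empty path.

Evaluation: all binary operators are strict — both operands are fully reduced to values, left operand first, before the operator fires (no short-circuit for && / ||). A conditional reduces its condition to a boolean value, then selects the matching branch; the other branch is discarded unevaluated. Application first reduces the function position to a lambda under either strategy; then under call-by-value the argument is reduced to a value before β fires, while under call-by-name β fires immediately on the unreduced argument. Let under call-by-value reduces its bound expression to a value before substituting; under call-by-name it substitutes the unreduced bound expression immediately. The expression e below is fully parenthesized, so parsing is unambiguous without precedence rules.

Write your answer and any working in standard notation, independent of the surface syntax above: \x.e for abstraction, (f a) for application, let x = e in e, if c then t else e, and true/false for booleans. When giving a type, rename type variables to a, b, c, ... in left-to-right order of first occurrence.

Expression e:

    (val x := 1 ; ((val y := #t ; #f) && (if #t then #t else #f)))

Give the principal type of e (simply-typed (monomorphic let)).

Derivation:
let x : Int
let y : Bool
  unify Bool ~ Bool
  unify Bool ~ Bool
  unify Bool ~ Bool
  unify Bool ~ Bool

Answer: Bool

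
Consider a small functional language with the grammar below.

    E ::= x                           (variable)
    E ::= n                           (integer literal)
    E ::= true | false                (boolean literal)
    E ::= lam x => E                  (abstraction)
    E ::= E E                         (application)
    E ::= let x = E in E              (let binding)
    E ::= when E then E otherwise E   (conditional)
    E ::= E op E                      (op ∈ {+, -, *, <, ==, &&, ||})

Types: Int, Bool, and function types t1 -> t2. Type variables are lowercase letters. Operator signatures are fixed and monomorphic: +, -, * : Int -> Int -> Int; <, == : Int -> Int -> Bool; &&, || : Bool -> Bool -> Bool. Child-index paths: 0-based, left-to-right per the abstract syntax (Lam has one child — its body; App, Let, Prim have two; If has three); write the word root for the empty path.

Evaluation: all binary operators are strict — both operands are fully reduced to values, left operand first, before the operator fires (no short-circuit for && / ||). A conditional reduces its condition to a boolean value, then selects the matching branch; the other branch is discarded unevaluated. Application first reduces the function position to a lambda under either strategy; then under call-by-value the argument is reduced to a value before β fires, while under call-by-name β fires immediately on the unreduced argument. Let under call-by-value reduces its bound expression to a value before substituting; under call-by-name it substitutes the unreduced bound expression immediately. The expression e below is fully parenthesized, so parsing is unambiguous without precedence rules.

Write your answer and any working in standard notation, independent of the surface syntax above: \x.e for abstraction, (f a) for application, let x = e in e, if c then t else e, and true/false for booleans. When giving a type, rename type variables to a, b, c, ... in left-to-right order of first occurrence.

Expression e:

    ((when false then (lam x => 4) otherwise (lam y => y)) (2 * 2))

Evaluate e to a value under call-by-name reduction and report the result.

Derivation:
step 0: ((if false then (\x.4) else (\y.y)) (2 * 2))
step 1: [if@0] ((\y.y) (2 * 2))
step 2: [beta@root] (2 * 2)
step 3: [delta@root] 4

Answer: 4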